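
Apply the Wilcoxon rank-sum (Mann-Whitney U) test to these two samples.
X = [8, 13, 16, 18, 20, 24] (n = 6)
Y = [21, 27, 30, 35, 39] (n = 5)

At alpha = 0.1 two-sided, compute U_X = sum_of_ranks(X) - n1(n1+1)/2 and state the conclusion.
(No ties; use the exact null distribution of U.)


Step 1: Combine and sort all 11 observations; assign midranks.
sorted (value, group): (8,X), (13,X), (16,X), (18,X), (20,X), (21,Y), (24,X), (27,Y), (30,Y), (35,Y), (39,Y)
ranks: 8->1, 13->2, 16->3, 18->4, 20->5, 21->6, 24->7, 27->8, 30->9, 35->10, 39->11
Step 2: Rank sum for X: R1 = 1 + 2 + 3 + 4 + 5 + 7 = 22.
Step 3: U_X = R1 - n1(n1+1)/2 = 22 - 6*7/2 = 22 - 21 = 1.
       U_Y = n1*n2 - U_X = 30 - 1 = 29.
Step 4: No ties, so the exact null distribution of U (based on enumerating the C(11,6) = 462 equally likely rank assignments) gives the two-sided p-value.
Step 5: p-value = 0.008658; compare to alpha = 0.1. reject H0.

U_X = 1, p = 0.008658, reject H0 at alpha = 0.1.


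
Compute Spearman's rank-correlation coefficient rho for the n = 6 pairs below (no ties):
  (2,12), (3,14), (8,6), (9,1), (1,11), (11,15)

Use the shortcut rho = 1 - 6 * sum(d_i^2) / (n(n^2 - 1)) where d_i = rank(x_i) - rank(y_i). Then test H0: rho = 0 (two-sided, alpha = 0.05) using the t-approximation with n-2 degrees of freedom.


Step 1: Rank x and y separately (midranks; no ties here).
rank(x): 2->2, 3->3, 8->4, 9->5, 1->1, 11->6
rank(y): 12->4, 14->5, 6->2, 1->1, 11->3, 15->6
Step 2: d_i = R_x(i) - R_y(i); compute d_i^2.
  (2-4)^2=4, (3-5)^2=4, (4-2)^2=4, (5-1)^2=16, (1-3)^2=4, (6-6)^2=0
sum(d^2) = 32.
Step 3: rho = 1 - 6*32 / (6*(6^2 - 1)) = 1 - 192/210 = 0.085714.
Step 4: Under H0, t = rho * sqrt((n-2)/(1-rho^2)) = 0.1721 ~ t(4).
Step 5: Two-sided p-value from the t-distribution with 4 df = 0.871743.
Step 6: alpha = 0.05. fail to reject H0.

rho = 0.0857, p = 0.871743, fail to reject H0 at alpha = 0.05.


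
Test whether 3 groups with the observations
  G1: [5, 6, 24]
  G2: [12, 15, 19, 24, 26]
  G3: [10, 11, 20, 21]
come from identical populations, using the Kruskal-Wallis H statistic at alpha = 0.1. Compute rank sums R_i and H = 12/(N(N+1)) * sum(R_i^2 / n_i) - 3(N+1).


Step 1: Combine all N = 12 observations and assign midranks.
sorted (value, group, rank): (5,G1,1), (6,G1,2), (10,G3,3), (11,G3,4), (12,G2,5), (15,G2,6), (19,G2,7), (20,G3,8), (21,G3,9), (24,G1,10.5), (24,G2,10.5), (26,G2,12)
Step 2: Sum ranks within each group.
R_1 = 13.5 (n_1 = 3)
R_2 = 40.5 (n_2 = 5)
R_3 = 24 (n_3 = 4)
Step 3: H = 12/(N(N+1)) * sum(R_i^2/n_i) - 3(N+1)
     = 12/(12*13) * (13.5^2/3 + 40.5^2/5 + 24^2/4) - 3*13
     = 0.076923 * 532.8 - 39
     = 1.984615.
Step 4: Ties present; correction factor C = 1 - 6/(12^3 - 12) = 0.996503. Corrected H = 1.984615 / 0.996503 = 1.991579.
Step 5: Under H0, H ~ chi^2(2); p-value = 0.369432.
Step 6: alpha = 0.1. fail to reject H0.

H = 1.9916, df = 2, p = 0.369432, fail to reject H0.


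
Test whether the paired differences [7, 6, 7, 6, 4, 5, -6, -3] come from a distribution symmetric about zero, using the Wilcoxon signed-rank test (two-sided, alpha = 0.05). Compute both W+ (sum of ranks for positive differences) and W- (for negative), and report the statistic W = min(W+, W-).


Step 1: Drop any zero differences (none here) and take |d_i|.
|d| = [7, 6, 7, 6, 4, 5, 6, 3]
Step 2: Midrank |d_i| (ties get averaged ranks).
ranks: |7|->7.5, |6|->5, |7|->7.5, |6|->5, |4|->2, |5|->3, |6|->5, |3|->1
Step 3: Attach original signs; sum ranks with positive sign and with negative sign.
W+ = 7.5 + 5 + 7.5 + 5 + 2 + 3 = 30
W- = 5 + 1 = 6
(Check: W+ + W- = 36 should equal n(n+1)/2 = 36.)
Step 4: Test statistic W = min(W+, W-) = 6.
Step 5: Ties in |d|, so use the tie-corrected normal approximation.
        E[W] = n(n+1)/4 = 8*9/4 = 18.
        Tie groups: |d|=6 (t=3), |d|=7 (t=2); sum(t^3 - t) = 30.
        Var[W] = n(n+1)(2n+1)/24 - sum(t^3-t)/48 = 1224/24 - 30/48 = 50.375.
        z = (W - E[W]) / sqrt(Var[W]) = (6 - 18) / 7.0975 = -1.6907.
        Two-sided p = 2*Phi(z) = 0.090889.
Step 6: alpha = 0.05. fail to reject H0.

W+ = 30, W- = 6, W = min = 6, p = 0.090889, fail to reject H0.


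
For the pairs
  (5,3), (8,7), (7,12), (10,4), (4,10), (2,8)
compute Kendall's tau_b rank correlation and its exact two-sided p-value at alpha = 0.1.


Step 1: Enumerate the 15 unordered pairs (i,j) with i<j and classify each by sign(x_j-x_i) * sign(y_j-y_i).
  (1,2):dx=+3,dy=+4->C; (1,3):dx=+2,dy=+9->C; (1,4):dx=+5,dy=+1->C; (1,5):dx=-1,dy=+7->D
  (1,6):dx=-3,dy=+5->D; (2,3):dx=-1,dy=+5->D; (2,4):dx=+2,dy=-3->D; (2,5):dx=-4,dy=+3->D
  (2,6):dx=-6,dy=+1->D; (3,4):dx=+3,dy=-8->D; (3,5):dx=-3,dy=-2->C; (3,6):dx=-5,dy=-4->C
  (4,5):dx=-6,dy=+6->D; (4,6):dx=-8,dy=+4->D; (5,6):dx=-2,dy=-2->C
Step 2: C = 6, D = 9, total pairs = 15.
Step 3: tau = (C - D)/(n(n-1)/2) = (6 - 9)/15 = -0.200000.
Step 4: Exact two-sided p-value (enumerate n! = 720 permutations of y under H0): p = 0.719444.
Step 5: alpha = 0.1. fail to reject H0.

tau_b = -0.2000 (C=6, D=9), p = 0.719444, fail to reject H0.


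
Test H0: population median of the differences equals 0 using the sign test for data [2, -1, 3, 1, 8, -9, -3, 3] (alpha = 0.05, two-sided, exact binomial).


Step 1: Discard zero differences. Original n = 8; n_eff = number of nonzero differences = 8.
Nonzero differences (with sign): +2, -1, +3, +1, +8, -9, -3, +3
Step 2: Count signs: positive = 5, negative = 3.
Step 3: Under H0: P(positive) = 0.5, so the number of positives S ~ Bin(8, 0.5).
Step 4: Two-sided exact p-value = sum of Bin(8,0.5) probabilities at or below the observed probability = 0.726562.
Step 5: alpha = 0.05. fail to reject H0.

n_eff = 8, pos = 5, neg = 3, p = 0.726562, fail to reject H0.


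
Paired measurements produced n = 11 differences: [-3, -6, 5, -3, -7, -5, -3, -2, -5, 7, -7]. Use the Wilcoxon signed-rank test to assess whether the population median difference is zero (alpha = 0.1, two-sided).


Step 1: Drop any zero differences (none here) and take |d_i|.
|d| = [3, 6, 5, 3, 7, 5, 3, 2, 5, 7, 7]
Step 2: Midrank |d_i| (ties get averaged ranks).
ranks: |3|->3, |6|->8, |5|->6, |3|->3, |7|->10, |5|->6, |3|->3, |2|->1, |5|->6, |7|->10, |7|->10
Step 3: Attach original signs; sum ranks with positive sign and with negative sign.
W+ = 6 + 10 = 16
W- = 3 + 8 + 3 + 10 + 6 + 3 + 1 + 6 + 10 = 50
(Check: W+ + W- = 66 should equal n(n+1)/2 = 66.)
Step 4: Test statistic W = min(W+, W-) = 16.
Step 5: Ties in |d|, so use the tie-corrected normal approximation.
        E[W] = n(n+1)/4 = 11*12/4 = 33.
        Tie groups: |d|=3 (t=3), |d|=5 (t=3), |d|=7 (t=3); sum(t^3 - t) = 72.
        Var[W] = n(n+1)(2n+1)/24 - sum(t^3-t)/48 = 3036/24 - 72/48 = 125.
        z = (W - E[W]) / sqrt(Var[W]) = (16 - 33) / 11.1803 = -1.5205.
        Two-sided p = 2*Phi(z) = 0.128379.
Step 6: alpha = 0.1. fail to reject H0.

W+ = 16, W- = 50, W = min = 16, p = 0.128379, fail to reject H0.


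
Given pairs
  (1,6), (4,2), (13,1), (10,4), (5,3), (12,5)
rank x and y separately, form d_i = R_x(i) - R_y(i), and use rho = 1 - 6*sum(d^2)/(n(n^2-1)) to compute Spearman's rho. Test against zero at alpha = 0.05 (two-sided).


Step 1: Rank x and y separately (midranks; no ties here).
rank(x): 1->1, 4->2, 13->6, 10->4, 5->3, 12->5
rank(y): 6->6, 2->2, 1->1, 4->4, 3->3, 5->5
Step 2: d_i = R_x(i) - R_y(i); compute d_i^2.
  (1-6)^2=25, (2-2)^2=0, (6-1)^2=25, (4-4)^2=0, (3-3)^2=0, (5-5)^2=0
sum(d^2) = 50.
Step 3: rho = 1 - 6*50 / (6*(6^2 - 1)) = 1 - 300/210 = -0.428571.
Step 4: Under H0, t = rho * sqrt((n-2)/(1-rho^2)) = -0.9487 ~ t(4).
Step 5: Two-sided p-value from the t-distribution with 4 df = 0.396501.
Step 6: alpha = 0.05. fail to reject H0.

rho = -0.4286, p = 0.396501, fail to reject H0 at alpha = 0.05.


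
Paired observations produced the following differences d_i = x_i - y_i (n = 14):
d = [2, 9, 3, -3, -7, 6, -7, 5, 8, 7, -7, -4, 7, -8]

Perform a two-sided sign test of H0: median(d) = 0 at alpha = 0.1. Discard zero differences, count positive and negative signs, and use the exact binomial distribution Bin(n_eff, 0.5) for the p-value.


Step 1: Discard zero differences. Original n = 14; n_eff = number of nonzero differences = 14.
Nonzero differences (with sign): +2, +9, +3, -3, -7, +6, -7, +5, +8, +7, -7, -4, +7, -8
Step 2: Count signs: positive = 8, negative = 6.
Step 3: Under H0: P(positive) = 0.5, so the number of positives S ~ Bin(14, 0.5).
Step 4: Two-sided exact p-value = sum of Bin(14,0.5) probabilities at or below the observed probability = 0.790527.
Step 5: alpha = 0.1. fail to reject H0.

n_eff = 14, pos = 8, neg = 6, p = 0.790527, fail to reject H0.


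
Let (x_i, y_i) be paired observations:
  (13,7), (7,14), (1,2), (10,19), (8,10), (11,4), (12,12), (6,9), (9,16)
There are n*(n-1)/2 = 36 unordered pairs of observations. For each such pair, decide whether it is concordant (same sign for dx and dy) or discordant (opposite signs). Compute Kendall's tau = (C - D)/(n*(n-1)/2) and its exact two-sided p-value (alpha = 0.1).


Step 1: Enumerate the 36 unordered pairs (i,j) with i<j and classify each by sign(x_j-x_i) * sign(y_j-y_i).
  (1,2):dx=-6,dy=+7->D; (1,3):dx=-12,dy=-5->C; (1,4):dx=-3,dy=+12->D; (1,5):dx=-5,dy=+3->D
  (1,6):dx=-2,dy=-3->C; (1,7):dx=-1,dy=+5->D; (1,8):dx=-7,dy=+2->D; (1,9):dx=-4,dy=+9->D
  (2,3):dx=-6,dy=-12->C; (2,4):dx=+3,dy=+5->C; (2,5):dx=+1,dy=-4->D; (2,6):dx=+4,dy=-10->D
  (2,7):dx=+5,dy=-2->D; (2,8):dx=-1,dy=-5->C; (2,9):dx=+2,dy=+2->C; (3,4):dx=+9,dy=+17->C
  (3,5):dx=+7,dy=+8->C; (3,6):dx=+10,dy=+2->C; (3,7):dx=+11,dy=+10->C; (3,8):dx=+5,dy=+7->C
  (3,9):dx=+8,dy=+14->C; (4,5):dx=-2,dy=-9->C; (4,6):dx=+1,dy=-15->D; (4,7):dx=+2,dy=-7->D
  (4,8):dx=-4,dy=-10->C; (4,9):dx=-1,dy=-3->C; (5,6):dx=+3,dy=-6->D; (5,7):dx=+4,dy=+2->C
  (5,8):dx=-2,dy=-1->C; (5,9):dx=+1,dy=+6->C; (6,7):dx=+1,dy=+8->C; (6,8):dx=-5,dy=+5->D
  (6,9):dx=-2,dy=+12->D; (7,8):dx=-6,dy=-3->C; (7,9):dx=-3,dy=+4->D; (8,9):dx=+3,dy=+7->C
Step 2: C = 21, D = 15, total pairs = 36.
Step 3: tau = (C - D)/(n(n-1)/2) = (21 - 15)/36 = 0.166667.
Step 4: Exact two-sided p-value (enumerate n! = 362880 permutations of y under H0): p = 0.612202.
Step 5: alpha = 0.1. fail to reject H0.

tau_b = 0.1667 (C=21, D=15), p = 0.612202, fail to reject H0.


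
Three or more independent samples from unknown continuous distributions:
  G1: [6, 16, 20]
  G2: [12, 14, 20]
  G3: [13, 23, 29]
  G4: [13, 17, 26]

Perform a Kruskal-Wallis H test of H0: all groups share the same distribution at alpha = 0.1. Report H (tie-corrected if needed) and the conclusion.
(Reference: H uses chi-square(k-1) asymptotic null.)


Step 1: Combine all N = 12 observations and assign midranks.
sorted (value, group, rank): (6,G1,1), (12,G2,2), (13,G3,3.5), (13,G4,3.5), (14,G2,5), (16,G1,6), (17,G4,7), (20,G1,8.5), (20,G2,8.5), (23,G3,10), (26,G4,11), (29,G3,12)
Step 2: Sum ranks within each group.
R_1 = 15.5 (n_1 = 3)
R_2 = 15.5 (n_2 = 3)
R_3 = 25.5 (n_3 = 3)
R_4 = 21.5 (n_4 = 3)
Step 3: H = 12/(N(N+1)) * sum(R_i^2/n_i) - 3(N+1)
     = 12/(12*13) * (15.5^2/3 + 15.5^2/3 + 25.5^2/3 + 21.5^2/3) - 3*13
     = 0.076923 * 531 - 39
     = 1.846154.
Step 4: Ties present; correction factor C = 1 - 12/(12^3 - 12) = 0.993007. Corrected H = 1.846154 / 0.993007 = 1.859155.
Step 5: Under H0, H ~ chi^2(3); p-value = 0.602148.
Step 6: alpha = 0.1. fail to reject H0.

H = 1.8592, df = 3, p = 0.602148, fail to reject H0.


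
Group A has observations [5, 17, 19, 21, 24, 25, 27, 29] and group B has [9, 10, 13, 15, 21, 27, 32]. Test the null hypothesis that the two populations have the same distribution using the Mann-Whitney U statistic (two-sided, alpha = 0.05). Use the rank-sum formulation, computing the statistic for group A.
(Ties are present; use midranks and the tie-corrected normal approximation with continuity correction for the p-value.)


Step 1: Combine and sort all 15 observations; assign midranks.
sorted (value, group): (5,X), (9,Y), (10,Y), (13,Y), (15,Y), (17,X), (19,X), (21,X), (21,Y), (24,X), (25,X), (27,X), (27,Y), (29,X), (32,Y)
ranks: 5->1, 9->2, 10->3, 13->4, 15->5, 17->6, 19->7, 21->8.5, 21->8.5, 24->10, 25->11, 27->12.5, 27->12.5, 29->14, 32->15
Step 2: Rank sum for X: R1 = 1 + 6 + 7 + 8.5 + 10 + 11 + 12.5 + 14 = 70.
Step 3: U_X = R1 - n1(n1+1)/2 = 70 - 8*9/2 = 70 - 36 = 34.
       U_Y = n1*n2 - U_X = 56 - 34 = 22.
Step 4: Ties are present, so use the tie-corrected normal approximation (with continuity correction) for the p-value.
Step 5: p-value = 0.523707; compare to alpha = 0.05. fail to reject H0.

U_X = 34, p = 0.523707, fail to reject H0 at alpha = 0.05.


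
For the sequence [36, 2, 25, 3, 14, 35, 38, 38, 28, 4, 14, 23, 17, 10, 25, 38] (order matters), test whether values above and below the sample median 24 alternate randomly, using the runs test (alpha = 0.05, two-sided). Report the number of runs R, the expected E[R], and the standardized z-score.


Step 1: Compute median = 24; label A = above, B = below.
Labels in order: ABABBAAAABBBBBAA  (n_A = 8, n_B = 8)
Step 2: Count runs R = 7.
Step 3: Under H0 (random ordering), E[R] = 2*n_A*n_B/(n_A+n_B) + 1 = 2*8*8/16 + 1 = 9.0000.
        Var[R] = 2*n_A*n_B*(2*n_A*n_B - n_A - n_B) / ((n_A+n_B)^2 * (n_A+n_B-1)) = 14336/3840 = 3.7333.
        SD[R] = 1.9322.
Step 4: Continuity-corrected z = (R + 0.5 - E[R]) / SD[R] = (7 + 0.5 - 9.0000) / 1.9322 = -0.7763.
Step 5: Two-sided p-value via normal approximation = 2*(1 - Phi(|z|)) = 0.437558.
Step 6: alpha = 0.05. fail to reject H0.

R = 7, z = -0.7763, p = 0.437558, fail to reject H0.


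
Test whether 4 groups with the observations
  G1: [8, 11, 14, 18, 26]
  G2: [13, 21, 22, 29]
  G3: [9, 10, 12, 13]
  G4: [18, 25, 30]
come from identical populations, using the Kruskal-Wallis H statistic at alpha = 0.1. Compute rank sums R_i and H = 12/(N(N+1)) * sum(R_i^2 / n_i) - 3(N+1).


Step 1: Combine all N = 16 observations and assign midranks.
sorted (value, group, rank): (8,G1,1), (9,G3,2), (10,G3,3), (11,G1,4), (12,G3,5), (13,G2,6.5), (13,G3,6.5), (14,G1,8), (18,G1,9.5), (18,G4,9.5), (21,G2,11), (22,G2,12), (25,G4,13), (26,G1,14), (29,G2,15), (30,G4,16)
Step 2: Sum ranks within each group.
R_1 = 36.5 (n_1 = 5)
R_2 = 44.5 (n_2 = 4)
R_3 = 16.5 (n_3 = 4)
R_4 = 38.5 (n_4 = 3)
Step 3: H = 12/(N(N+1)) * sum(R_i^2/n_i) - 3(N+1)
     = 12/(16*17) * (36.5^2/5 + 44.5^2/4 + 16.5^2/4 + 38.5^2/3) - 3*17
     = 0.044118 * 1323.66 - 51
     = 7.396691.
Step 4: Ties present; correction factor C = 1 - 12/(16^3 - 16) = 0.997059. Corrected H = 7.396691 / 0.997059 = 7.418510.
Step 5: Under H0, H ~ chi^2(3); p-value = 0.059690.
Step 6: alpha = 0.1. reject H0.

H = 7.4185, df = 3, p = 0.059690, reject H0.


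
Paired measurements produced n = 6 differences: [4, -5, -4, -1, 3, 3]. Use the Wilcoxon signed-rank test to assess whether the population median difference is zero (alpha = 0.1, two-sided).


Step 1: Drop any zero differences (none here) and take |d_i|.
|d| = [4, 5, 4, 1, 3, 3]
Step 2: Midrank |d_i| (ties get averaged ranks).
ranks: |4|->4.5, |5|->6, |4|->4.5, |1|->1, |3|->2.5, |3|->2.5
Step 3: Attach original signs; sum ranks with positive sign and with negative sign.
W+ = 4.5 + 2.5 + 2.5 = 9.5
W- = 6 + 4.5 + 1 = 11.5
(Check: W+ + W- = 21 should equal n(n+1)/2 = 21.)
Step 4: Test statistic W = min(W+, W-) = 9.5.
Step 5: Ties in |d|, so use the tie-corrected normal approximation.
        E[W] = n(n+1)/4 = 6*7/4 = 10.5.
        Tie groups: |d|=3 (t=2), |d|=4 (t=2); sum(t^3 - t) = 12.
        Var[W] = n(n+1)(2n+1)/24 - sum(t^3-t)/48 = 546/24 - 12/48 = 22.5.
        z = (W - E[W]) / sqrt(Var[W]) = (9.5 - 10.5) / 4.7434 = -0.2108.
        Two-sided p = 2*Phi(z) = 0.833029.
Step 6: alpha = 0.1. fail to reject H0.

W+ = 9.5, W- = 11.5, W = min = 9.5, p = 0.833029, fail to reject H0.


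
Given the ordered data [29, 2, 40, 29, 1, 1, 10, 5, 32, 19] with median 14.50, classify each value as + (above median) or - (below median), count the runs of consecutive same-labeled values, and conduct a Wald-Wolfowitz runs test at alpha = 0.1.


Step 1: Compute median = 14.50; label A = above, B = below.
Labels in order: ABAABBBBAA  (n_A = 5, n_B = 5)
Step 2: Count runs R = 5.
Step 3: Under H0 (random ordering), E[R] = 2*n_A*n_B/(n_A+n_B) + 1 = 2*5*5/10 + 1 = 6.0000.
        Var[R] = 2*n_A*n_B*(2*n_A*n_B - n_A - n_B) / ((n_A+n_B)^2 * (n_A+n_B-1)) = 2000/900 = 2.2222.
        SD[R] = 1.4907.
Step 4: Continuity-corrected z = (R + 0.5 - E[R]) / SD[R] = (5 + 0.5 - 6.0000) / 1.4907 = -0.3354.
Step 5: Two-sided p-value via normal approximation = 2*(1 - Phi(|z|)) = 0.737316.
Step 6: alpha = 0.1. fail to reject H0.

R = 5, z = -0.3354, p = 0.737316, fail to reject H0.


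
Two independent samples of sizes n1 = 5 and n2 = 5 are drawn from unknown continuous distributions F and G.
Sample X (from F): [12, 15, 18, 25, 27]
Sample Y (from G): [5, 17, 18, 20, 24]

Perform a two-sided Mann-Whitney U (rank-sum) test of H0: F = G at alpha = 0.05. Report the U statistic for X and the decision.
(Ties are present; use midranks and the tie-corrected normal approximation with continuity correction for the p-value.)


Step 1: Combine and sort all 10 observations; assign midranks.
sorted (value, group): (5,Y), (12,X), (15,X), (17,Y), (18,X), (18,Y), (20,Y), (24,Y), (25,X), (27,X)
ranks: 5->1, 12->2, 15->3, 17->4, 18->5.5, 18->5.5, 20->7, 24->8, 25->9, 27->10
Step 2: Rank sum for X: R1 = 2 + 3 + 5.5 + 9 + 10 = 29.5.
Step 3: U_X = R1 - n1(n1+1)/2 = 29.5 - 5*6/2 = 29.5 - 15 = 14.5.
       U_Y = n1*n2 - U_X = 25 - 14.5 = 10.5.
Step 4: Ties are present, so use the tie-corrected normal approximation (with continuity correction) for the p-value.
Step 5: p-value = 0.753298; compare to alpha = 0.05. fail to reject H0.

U_X = 14.5, p = 0.753298, fail to reject H0 at alpha = 0.05.


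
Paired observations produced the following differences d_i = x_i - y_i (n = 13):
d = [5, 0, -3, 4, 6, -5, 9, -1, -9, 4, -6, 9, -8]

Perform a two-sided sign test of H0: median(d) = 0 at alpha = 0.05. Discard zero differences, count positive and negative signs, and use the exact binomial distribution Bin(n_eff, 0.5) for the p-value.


Step 1: Discard zero differences. Original n = 13; n_eff = number of nonzero differences = 12.
Nonzero differences (with sign): +5, -3, +4, +6, -5, +9, -1, -9, +4, -6, +9, -8
Step 2: Count signs: positive = 6, negative = 6.
Step 3: Under H0: P(positive) = 0.5, so the number of positives S ~ Bin(12, 0.5).
Step 4: Two-sided exact p-value = sum of Bin(12,0.5) probabilities at or below the observed probability = 1.000000.
Step 5: alpha = 0.05. fail to reject H0.

n_eff = 12, pos = 6, neg = 6, p = 1.000000, fail to reject H0.


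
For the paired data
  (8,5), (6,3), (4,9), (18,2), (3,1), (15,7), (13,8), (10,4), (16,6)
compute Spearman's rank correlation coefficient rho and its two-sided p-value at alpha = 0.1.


Step 1: Rank x and y separately (midranks; no ties here).
rank(x): 8->4, 6->3, 4->2, 18->9, 3->1, 15->7, 13->6, 10->5, 16->8
rank(y): 5->5, 3->3, 9->9, 2->2, 1->1, 7->7, 8->8, 4->4, 6->6
Step 2: d_i = R_x(i) - R_y(i); compute d_i^2.
  (4-5)^2=1, (3-3)^2=0, (2-9)^2=49, (9-2)^2=49, (1-1)^2=0, (7-7)^2=0, (6-8)^2=4, (5-4)^2=1, (8-6)^2=4
sum(d^2) = 108.
Step 3: rho = 1 - 6*108 / (9*(9^2 - 1)) = 1 - 648/720 = 0.100000.
Step 4: Under H0, t = rho * sqrt((n-2)/(1-rho^2)) = 0.2659 ~ t(7).
Step 5: Two-sided p-value from the t-distribution with 7 df = 0.797972.
Step 6: alpha = 0.1. fail to reject H0.

rho = 0.1000, p = 0.797972, fail to reject H0 at alpha = 0.1.


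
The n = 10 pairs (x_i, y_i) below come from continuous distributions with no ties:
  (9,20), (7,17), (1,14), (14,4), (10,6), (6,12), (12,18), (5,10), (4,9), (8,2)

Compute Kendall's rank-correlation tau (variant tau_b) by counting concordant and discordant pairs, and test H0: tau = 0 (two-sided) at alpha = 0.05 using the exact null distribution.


Step 1: Enumerate the 45 unordered pairs (i,j) with i<j and classify each by sign(x_j-x_i) * sign(y_j-y_i).
  (1,2):dx=-2,dy=-3->C; (1,3):dx=-8,dy=-6->C; (1,4):dx=+5,dy=-16->D; (1,5):dx=+1,dy=-14->D
  (1,6):dx=-3,dy=-8->C; (1,7):dx=+3,dy=-2->D; (1,8):dx=-4,dy=-10->C; (1,9):dx=-5,dy=-11->C
  (1,10):dx=-1,dy=-18->C; (2,3):dx=-6,dy=-3->C; (2,4):dx=+7,dy=-13->D; (2,5):dx=+3,dy=-11->D
  (2,6):dx=-1,dy=-5->C; (2,7):dx=+5,dy=+1->C; (2,8):dx=-2,dy=-7->C; (2,9):dx=-3,dy=-8->C
  (2,10):dx=+1,dy=-15->D; (3,4):dx=+13,dy=-10->D; (3,5):dx=+9,dy=-8->D; (3,6):dx=+5,dy=-2->D
  (3,7):dx=+11,dy=+4->C; (3,8):dx=+4,dy=-4->D; (3,9):dx=+3,dy=-5->D; (3,10):dx=+7,dy=-12->D
  (4,5):dx=-4,dy=+2->D; (4,6):dx=-8,dy=+8->D; (4,7):dx=-2,dy=+14->D; (4,8):dx=-9,dy=+6->D
  (4,9):dx=-10,dy=+5->D; (4,10):dx=-6,dy=-2->C; (5,6):dx=-4,dy=+6->D; (5,7):dx=+2,dy=+12->C
  (5,8):dx=-5,dy=+4->D; (5,9):dx=-6,dy=+3->D; (5,10):dx=-2,dy=-4->C; (6,7):dx=+6,dy=+6->C
  (6,8):dx=-1,dy=-2->C; (6,9):dx=-2,dy=-3->C; (6,10):dx=+2,dy=-10->D; (7,8):dx=-7,dy=-8->C
  (7,9):dx=-8,dy=-9->C; (7,10):dx=-4,dy=-16->C; (8,9):dx=-1,dy=-1->C; (8,10):dx=+3,dy=-8->D
  (9,10):dx=+4,dy=-7->D
Step 2: C = 22, D = 23, total pairs = 45.
Step 3: tau = (C - D)/(n(n-1)/2) = (22 - 23)/45 = -0.022222.
Step 4: Exact two-sided p-value (enumerate n! = 3628800 permutations of y under H0): p = 1.000000.
Step 5: alpha = 0.05. fail to reject H0.

tau_b = -0.0222 (C=22, D=23), p = 1.000000, fail to reject H0.


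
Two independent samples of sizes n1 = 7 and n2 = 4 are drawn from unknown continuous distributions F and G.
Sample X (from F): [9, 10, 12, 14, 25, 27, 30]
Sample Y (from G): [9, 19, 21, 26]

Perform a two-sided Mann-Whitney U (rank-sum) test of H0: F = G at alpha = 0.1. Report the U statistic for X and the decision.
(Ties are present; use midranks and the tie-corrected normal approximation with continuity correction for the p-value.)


Step 1: Combine and sort all 11 observations; assign midranks.
sorted (value, group): (9,X), (9,Y), (10,X), (12,X), (14,X), (19,Y), (21,Y), (25,X), (26,Y), (27,X), (30,X)
ranks: 9->1.5, 9->1.5, 10->3, 12->4, 14->5, 19->6, 21->7, 25->8, 26->9, 27->10, 30->11
Step 2: Rank sum for X: R1 = 1.5 + 3 + 4 + 5 + 8 + 10 + 11 = 42.5.
Step 3: U_X = R1 - n1(n1+1)/2 = 42.5 - 7*8/2 = 42.5 - 28 = 14.5.
       U_Y = n1*n2 - U_X = 28 - 14.5 = 13.5.
Step 4: Ties are present, so use the tie-corrected normal approximation (with continuity correction) for the p-value.
Step 5: p-value = 1.000000; compare to alpha = 0.1. fail to reject H0.

U_X = 14.5, p = 1.000000, fail to reject H0 at alpha = 0.1.


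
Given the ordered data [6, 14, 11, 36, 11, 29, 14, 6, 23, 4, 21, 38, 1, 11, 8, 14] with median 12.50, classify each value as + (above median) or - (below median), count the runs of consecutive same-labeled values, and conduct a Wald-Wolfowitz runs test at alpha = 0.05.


Step 1: Compute median = 12.50; label A = above, B = below.
Labels in order: BABABAABABAABBBA  (n_A = 8, n_B = 8)
Step 2: Count runs R = 12.
Step 3: Under H0 (random ordering), E[R] = 2*n_A*n_B/(n_A+n_B) + 1 = 2*8*8/16 + 1 = 9.0000.
        Var[R] = 2*n_A*n_B*(2*n_A*n_B - n_A - n_B) / ((n_A+n_B)^2 * (n_A+n_B-1)) = 14336/3840 = 3.7333.
        SD[R] = 1.9322.
Step 4: Continuity-corrected z = (R - 0.5 - E[R]) / SD[R] = (12 - 0.5 - 9.0000) / 1.9322 = 1.2939.
Step 5: Two-sided p-value via normal approximation = 2*(1 - Phi(|z|)) = 0.195709.
Step 6: alpha = 0.05. fail to reject H0.

R = 12, z = 1.2939, p = 0.195709, fail to reject H0.


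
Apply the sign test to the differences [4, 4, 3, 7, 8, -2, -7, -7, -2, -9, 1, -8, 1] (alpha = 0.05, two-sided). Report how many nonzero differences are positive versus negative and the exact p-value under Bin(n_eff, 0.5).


Step 1: Discard zero differences. Original n = 13; n_eff = number of nonzero differences = 13.
Nonzero differences (with sign): +4, +4, +3, +7, +8, -2, -7, -7, -2, -9, +1, -8, +1
Step 2: Count signs: positive = 7, negative = 6.
Step 3: Under H0: P(positive) = 0.5, so the number of positives S ~ Bin(13, 0.5).
Step 4: Two-sided exact p-value = sum of Bin(13,0.5) probabilities at or below the observed probability = 1.000000.
Step 5: alpha = 0.05. fail to reject H0.

n_eff = 13, pos = 7, neg = 6, p = 1.000000, fail to reject H0.


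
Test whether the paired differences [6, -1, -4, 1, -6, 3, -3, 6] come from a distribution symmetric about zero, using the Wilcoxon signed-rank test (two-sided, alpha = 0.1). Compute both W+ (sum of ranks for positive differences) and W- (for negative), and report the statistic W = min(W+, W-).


Step 1: Drop any zero differences (none here) and take |d_i|.
|d| = [6, 1, 4, 1, 6, 3, 3, 6]
Step 2: Midrank |d_i| (ties get averaged ranks).
ranks: |6|->7, |1|->1.5, |4|->5, |1|->1.5, |6|->7, |3|->3.5, |3|->3.5, |6|->7
Step 3: Attach original signs; sum ranks with positive sign and with negative sign.
W+ = 7 + 1.5 + 3.5 + 7 = 19
W- = 1.5 + 5 + 7 + 3.5 = 17
(Check: W+ + W- = 36 should equal n(n+1)/2 = 36.)
Step 4: Test statistic W = min(W+, W-) = 17.
Step 5: Ties in |d|, so use the tie-corrected normal approximation.
        E[W] = n(n+1)/4 = 8*9/4 = 18.
        Tie groups: |d|=1 (t=2), |d|=3 (t=2), |d|=6 (t=3); sum(t^3 - t) = 36.
        Var[W] = n(n+1)(2n+1)/24 - sum(t^3-t)/48 = 1224/24 - 36/48 = 50.25.
        z = (W - E[W]) / sqrt(Var[W]) = (17 - 18) / 7.0887 = -0.1411.
        Two-sided p = 2*Phi(z) = 0.887815.
Step 6: alpha = 0.1. fail to reject H0.

W+ = 19, W- = 17, W = min = 17, p = 0.887815, fail to reject H0.


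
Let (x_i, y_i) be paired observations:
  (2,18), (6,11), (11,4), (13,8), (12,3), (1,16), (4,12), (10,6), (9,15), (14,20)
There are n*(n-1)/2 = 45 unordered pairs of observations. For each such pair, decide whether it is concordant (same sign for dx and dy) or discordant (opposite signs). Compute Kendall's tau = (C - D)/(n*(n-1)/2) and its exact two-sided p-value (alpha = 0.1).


Step 1: Enumerate the 45 unordered pairs (i,j) with i<j and classify each by sign(x_j-x_i) * sign(y_j-y_i).
  (1,2):dx=+4,dy=-7->D; (1,3):dx=+9,dy=-14->D; (1,4):dx=+11,dy=-10->D; (1,5):dx=+10,dy=-15->D
  (1,6):dx=-1,dy=-2->C; (1,7):dx=+2,dy=-6->D; (1,8):dx=+8,dy=-12->D; (1,9):dx=+7,dy=-3->D
  (1,10):dx=+12,dy=+2->C; (2,3):dx=+5,dy=-7->D; (2,4):dx=+7,dy=-3->D; (2,5):dx=+6,dy=-8->D
  (2,6):dx=-5,dy=+5->D; (2,7):dx=-2,dy=+1->D; (2,8):dx=+4,dy=-5->D; (2,9):dx=+3,dy=+4->C
  (2,10):dx=+8,dy=+9->C; (3,4):dx=+2,dy=+4->C; (3,5):dx=+1,dy=-1->D; (3,6):dx=-10,dy=+12->D
  (3,7):dx=-7,dy=+8->D; (3,8):dx=-1,dy=+2->D; (3,9):dx=-2,dy=+11->D; (3,10):dx=+3,dy=+16->C
  (4,5):dx=-1,dy=-5->C; (4,6):dx=-12,dy=+8->D; (4,7):dx=-9,dy=+4->D; (4,8):dx=-3,dy=-2->C
  (4,9):dx=-4,dy=+7->D; (4,10):dx=+1,dy=+12->C; (5,6):dx=-11,dy=+13->D; (5,7):dx=-8,dy=+9->D
  (5,8):dx=-2,dy=+3->D; (5,9):dx=-3,dy=+12->D; (5,10):dx=+2,dy=+17->C; (6,7):dx=+3,dy=-4->D
  (6,8):dx=+9,dy=-10->D; (6,9):dx=+8,dy=-1->D; (6,10):dx=+13,dy=+4->C; (7,8):dx=+6,dy=-6->D
  (7,9):dx=+5,dy=+3->C; (7,10):dx=+10,dy=+8->C; (8,9):dx=-1,dy=+9->D; (8,10):dx=+4,dy=+14->C
  (9,10):dx=+5,dy=+5->C
Step 2: C = 15, D = 30, total pairs = 45.
Step 3: tau = (C - D)/(n(n-1)/2) = (15 - 30)/45 = -0.333333.
Step 4: Exact two-sided p-value (enumerate n! = 3628800 permutations of y under H0): p = 0.216373.
Step 5: alpha = 0.1. fail to reject H0.

tau_b = -0.3333 (C=15, D=30), p = 0.216373, fail to reject H0.


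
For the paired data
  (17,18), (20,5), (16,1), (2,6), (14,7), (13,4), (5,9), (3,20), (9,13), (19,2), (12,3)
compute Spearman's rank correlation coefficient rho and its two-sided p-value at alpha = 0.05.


Step 1: Rank x and y separately (midranks; no ties here).
rank(x): 17->9, 20->11, 16->8, 2->1, 14->7, 13->6, 5->3, 3->2, 9->4, 19->10, 12->5
rank(y): 18->10, 5->5, 1->1, 6->6, 7->7, 4->4, 9->8, 20->11, 13->9, 2->2, 3->3
Step 2: d_i = R_x(i) - R_y(i); compute d_i^2.
  (9-10)^2=1, (11-5)^2=36, (8-1)^2=49, (1-6)^2=25, (7-7)^2=0, (6-4)^2=4, (3-8)^2=25, (2-11)^2=81, (4-9)^2=25, (10-2)^2=64, (5-3)^2=4
sum(d^2) = 314.
Step 3: rho = 1 - 6*314 / (11*(11^2 - 1)) = 1 - 1884/1320 = -0.427273.
Step 4: Under H0, t = rho * sqrt((n-2)/(1-rho^2)) = -1.4177 ~ t(9).
Step 5: Two-sided p-value from the t-distribution with 9 df = 0.189944.
Step 6: alpha = 0.05. fail to reject H0.

rho = -0.4273, p = 0.189944, fail to reject H0 at alpha = 0.05.


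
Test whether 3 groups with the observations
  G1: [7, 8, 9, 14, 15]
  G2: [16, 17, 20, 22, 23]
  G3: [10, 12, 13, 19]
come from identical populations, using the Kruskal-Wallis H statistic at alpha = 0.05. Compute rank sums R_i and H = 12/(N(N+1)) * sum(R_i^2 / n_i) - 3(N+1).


Step 1: Combine all N = 14 observations and assign midranks.
sorted (value, group, rank): (7,G1,1), (8,G1,2), (9,G1,3), (10,G3,4), (12,G3,5), (13,G3,6), (14,G1,7), (15,G1,8), (16,G2,9), (17,G2,10), (19,G3,11), (20,G2,12), (22,G2,13), (23,G2,14)
Step 2: Sum ranks within each group.
R_1 = 21 (n_1 = 5)
R_2 = 58 (n_2 = 5)
R_3 = 26 (n_3 = 4)
Step 3: H = 12/(N(N+1)) * sum(R_i^2/n_i) - 3(N+1)
     = 12/(14*15) * (21^2/5 + 58^2/5 + 26^2/4) - 3*15
     = 0.057143 * 930 - 45
     = 8.142857.
Step 4: No ties, so H is used without correction.
Step 5: Under H0, H ~ chi^2(2); p-value = 0.017053.
Step 6: alpha = 0.05. reject H0.

H = 8.1429, df = 2, p = 0.017053, reject H0.


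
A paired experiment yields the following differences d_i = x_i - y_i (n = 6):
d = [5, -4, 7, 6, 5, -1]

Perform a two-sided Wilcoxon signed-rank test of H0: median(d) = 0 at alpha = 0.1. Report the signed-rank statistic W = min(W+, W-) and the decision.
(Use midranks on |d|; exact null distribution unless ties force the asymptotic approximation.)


Step 1: Drop any zero differences (none here) and take |d_i|.
|d| = [5, 4, 7, 6, 5, 1]
Step 2: Midrank |d_i| (ties get averaged ranks).
ranks: |5|->3.5, |4|->2, |7|->6, |6|->5, |5|->3.5, |1|->1
Step 3: Attach original signs; sum ranks with positive sign and with negative sign.
W+ = 3.5 + 6 + 5 + 3.5 = 18
W- = 2 + 1 = 3
(Check: W+ + W- = 21 should equal n(n+1)/2 = 21.)
Step 4: Test statistic W = min(W+, W-) = 3.
Step 5: Ties in |d|, so use the tie-corrected normal approximation.
        E[W] = n(n+1)/4 = 6*7/4 = 10.5.
        Tie groups: |d|=5 (t=2); sum(t^3 - t) = 6.
        Var[W] = n(n+1)(2n+1)/24 - sum(t^3-t)/48 = 546/24 - 6/48 = 22.625.
        z = (W - E[W]) / sqrt(Var[W]) = (3 - 10.5) / 4.7566 = -1.5768.
        Two-sided p = 2*Phi(z) = 0.114850.
Step 6: alpha = 0.1. fail to reject H0.

W+ = 18, W- = 3, W = min = 3, p = 0.114850, fail to reject H0.


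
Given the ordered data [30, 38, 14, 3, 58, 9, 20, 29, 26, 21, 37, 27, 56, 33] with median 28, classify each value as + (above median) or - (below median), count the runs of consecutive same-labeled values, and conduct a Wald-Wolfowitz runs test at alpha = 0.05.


Step 1: Compute median = 28; label A = above, B = below.
Labels in order: AABBABBABBABAA  (n_A = 7, n_B = 7)
Step 2: Count runs R = 9.
Step 3: Under H0 (random ordering), E[R] = 2*n_A*n_B/(n_A+n_B) + 1 = 2*7*7/14 + 1 = 8.0000.
        Var[R] = 2*n_A*n_B*(2*n_A*n_B - n_A - n_B) / ((n_A+n_B)^2 * (n_A+n_B-1)) = 8232/2548 = 3.2308.
        SD[R] = 1.7974.
Step 4: Continuity-corrected z = (R - 0.5 - E[R]) / SD[R] = (9 - 0.5 - 8.0000) / 1.7974 = 0.2782.
Step 5: Two-sided p-value via normal approximation = 2*(1 - Phi(|z|)) = 0.780879.
Step 6: alpha = 0.05. fail to reject H0.

R = 9, z = 0.2782, p = 0.780879, fail to reject H0.


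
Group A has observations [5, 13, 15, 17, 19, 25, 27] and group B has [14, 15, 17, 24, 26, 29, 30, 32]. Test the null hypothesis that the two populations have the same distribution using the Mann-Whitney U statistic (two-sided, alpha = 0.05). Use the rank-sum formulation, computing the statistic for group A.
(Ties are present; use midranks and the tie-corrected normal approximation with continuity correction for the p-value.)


Step 1: Combine and sort all 15 observations; assign midranks.
sorted (value, group): (5,X), (13,X), (14,Y), (15,X), (15,Y), (17,X), (17,Y), (19,X), (24,Y), (25,X), (26,Y), (27,X), (29,Y), (30,Y), (32,Y)
ranks: 5->1, 13->2, 14->3, 15->4.5, 15->4.5, 17->6.5, 17->6.5, 19->8, 24->9, 25->10, 26->11, 27->12, 29->13, 30->14, 32->15
Step 2: Rank sum for X: R1 = 1 + 2 + 4.5 + 6.5 + 8 + 10 + 12 = 44.
Step 3: U_X = R1 - n1(n1+1)/2 = 44 - 7*8/2 = 44 - 28 = 16.
       U_Y = n1*n2 - U_X = 56 - 16 = 40.
Step 4: Ties are present, so use the tie-corrected normal approximation (with continuity correction) for the p-value.
Step 5: p-value = 0.182450; compare to alpha = 0.05. fail to reject H0.

U_X = 16, p = 0.182450, fail to reject H0 at alpha = 0.05.


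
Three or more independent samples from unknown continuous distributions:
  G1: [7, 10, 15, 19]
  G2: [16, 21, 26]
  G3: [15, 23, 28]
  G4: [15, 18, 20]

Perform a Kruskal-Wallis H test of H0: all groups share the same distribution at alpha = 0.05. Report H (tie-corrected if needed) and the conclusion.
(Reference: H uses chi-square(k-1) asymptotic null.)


Step 1: Combine all N = 13 observations and assign midranks.
sorted (value, group, rank): (7,G1,1), (10,G1,2), (15,G1,4), (15,G3,4), (15,G4,4), (16,G2,6), (18,G4,7), (19,G1,8), (20,G4,9), (21,G2,10), (23,G3,11), (26,G2,12), (28,G3,13)
Step 2: Sum ranks within each group.
R_1 = 15 (n_1 = 4)
R_2 = 28 (n_2 = 3)
R_3 = 28 (n_3 = 3)
R_4 = 20 (n_4 = 3)
Step 3: H = 12/(N(N+1)) * sum(R_i^2/n_i) - 3(N+1)
     = 12/(13*14) * (15^2/4 + 28^2/3 + 28^2/3 + 20^2/3) - 3*14
     = 0.065934 * 712.25 - 42
     = 4.961538.
Step 4: Ties present; correction factor C = 1 - 24/(13^3 - 13) = 0.989011. Corrected H = 4.961538 / 0.989011 = 5.016667.
Step 5: Under H0, H ~ chi^2(3); p-value = 0.170581.
Step 6: alpha = 0.05. fail to reject H0.

H = 5.0167, df = 3, p = 0.170581, fail to reject H0.


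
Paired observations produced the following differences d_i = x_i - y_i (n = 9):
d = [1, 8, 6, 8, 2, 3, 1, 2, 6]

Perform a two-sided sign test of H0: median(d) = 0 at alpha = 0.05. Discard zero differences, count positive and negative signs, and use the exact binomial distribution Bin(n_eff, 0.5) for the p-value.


Step 1: Discard zero differences. Original n = 9; n_eff = number of nonzero differences = 9.
Nonzero differences (with sign): +1, +8, +6, +8, +2, +3, +1, +2, +6
Step 2: Count signs: positive = 9, negative = 0.
Step 3: Under H0: P(positive) = 0.5, so the number of positives S ~ Bin(9, 0.5).
Step 4: Two-sided exact p-value = sum of Bin(9,0.5) probabilities at or below the observed probability = 0.003906.
Step 5: alpha = 0.05. reject H0.

n_eff = 9, pos = 9, neg = 0, p = 0.003906, reject H0.


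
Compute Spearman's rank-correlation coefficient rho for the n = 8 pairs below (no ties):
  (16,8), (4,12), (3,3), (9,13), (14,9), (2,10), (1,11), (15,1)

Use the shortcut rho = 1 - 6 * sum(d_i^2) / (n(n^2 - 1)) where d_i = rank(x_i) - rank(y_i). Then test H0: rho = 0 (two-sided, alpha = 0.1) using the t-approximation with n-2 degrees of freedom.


Step 1: Rank x and y separately (midranks; no ties here).
rank(x): 16->8, 4->4, 3->3, 9->5, 14->6, 2->2, 1->1, 15->7
rank(y): 8->3, 12->7, 3->2, 13->8, 9->4, 10->5, 11->6, 1->1
Step 2: d_i = R_x(i) - R_y(i); compute d_i^2.
  (8-3)^2=25, (4-7)^2=9, (3-2)^2=1, (5-8)^2=9, (6-4)^2=4, (2-5)^2=9, (1-6)^2=25, (7-1)^2=36
sum(d^2) = 118.
Step 3: rho = 1 - 6*118 / (8*(8^2 - 1)) = 1 - 708/504 = -0.404762.
Step 4: Under H0, t = rho * sqrt((n-2)/(1-rho^2)) = -1.0842 ~ t(6).
Step 5: Two-sided p-value from the t-distribution with 6 df = 0.319889.
Step 6: alpha = 0.1. fail to reject H0.

rho = -0.4048, p = 0.319889, fail to reject H0 at alpha = 0.1.


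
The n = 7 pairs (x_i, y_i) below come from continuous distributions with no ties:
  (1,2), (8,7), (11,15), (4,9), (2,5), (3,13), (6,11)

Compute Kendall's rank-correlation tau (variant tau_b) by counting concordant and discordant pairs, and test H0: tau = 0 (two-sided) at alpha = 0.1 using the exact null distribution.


Step 1: Enumerate the 21 unordered pairs (i,j) with i<j and classify each by sign(x_j-x_i) * sign(y_j-y_i).
  (1,2):dx=+7,dy=+5->C; (1,3):dx=+10,dy=+13->C; (1,4):dx=+3,dy=+7->C; (1,5):dx=+1,dy=+3->C
  (1,6):dx=+2,dy=+11->C; (1,7):dx=+5,dy=+9->C; (2,3):dx=+3,dy=+8->C; (2,4):dx=-4,dy=+2->D
  (2,5):dx=-6,dy=-2->C; (2,6):dx=-5,dy=+6->D; (2,7):dx=-2,dy=+4->D; (3,4):dx=-7,dy=-6->C
  (3,5):dx=-9,dy=-10->C; (3,6):dx=-8,dy=-2->C; (3,7):dx=-5,dy=-4->C; (4,5):dx=-2,dy=-4->C
  (4,6):dx=-1,dy=+4->D; (4,7):dx=+2,dy=+2->C; (5,6):dx=+1,dy=+8->C; (5,7):dx=+4,dy=+6->C
  (6,7):dx=+3,dy=-2->D
Step 2: C = 16, D = 5, total pairs = 21.
Step 3: tau = (C - D)/(n(n-1)/2) = (16 - 5)/21 = 0.523810.
Step 4: Exact two-sided p-value (enumerate n! = 5040 permutations of y under H0): p = 0.136111.
Step 5: alpha = 0.1. fail to reject H0.

tau_b = 0.5238 (C=16, D=5), p = 0.136111, fail to reject H0.


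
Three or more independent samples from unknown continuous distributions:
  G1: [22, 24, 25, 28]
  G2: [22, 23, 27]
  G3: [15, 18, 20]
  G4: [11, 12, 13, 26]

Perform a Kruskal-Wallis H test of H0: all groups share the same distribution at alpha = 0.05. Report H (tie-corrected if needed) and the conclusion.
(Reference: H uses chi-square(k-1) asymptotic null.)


Step 1: Combine all N = 14 observations and assign midranks.
sorted (value, group, rank): (11,G4,1), (12,G4,2), (13,G4,3), (15,G3,4), (18,G3,5), (20,G3,6), (22,G1,7.5), (22,G2,7.5), (23,G2,9), (24,G1,10), (25,G1,11), (26,G4,12), (27,G2,13), (28,G1,14)
Step 2: Sum ranks within each group.
R_1 = 42.5 (n_1 = 4)
R_2 = 29.5 (n_2 = 3)
R_3 = 15 (n_3 = 3)
R_4 = 18 (n_4 = 4)
Step 3: H = 12/(N(N+1)) * sum(R_i^2/n_i) - 3(N+1)
     = 12/(14*15) * (42.5^2/4 + 29.5^2/3 + 15^2/3 + 18^2/4) - 3*15
     = 0.057143 * 897.646 - 45
     = 6.294048.
Step 4: Ties present; correction factor C = 1 - 6/(14^3 - 14) = 0.997802. Corrected H = 6.294048 / 0.997802 = 6.307911.
Step 5: Under H0, H ~ chi^2(3); p-value = 0.097554.
Step 6: alpha = 0.05. fail to reject H0.

H = 6.3079, df = 3, p = 0.097554, fail to reject H0.


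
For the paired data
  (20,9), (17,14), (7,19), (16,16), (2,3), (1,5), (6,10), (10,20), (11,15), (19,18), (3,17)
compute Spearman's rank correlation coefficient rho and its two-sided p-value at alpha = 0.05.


Step 1: Rank x and y separately (midranks; no ties here).
rank(x): 20->11, 17->9, 7->5, 16->8, 2->2, 1->1, 6->4, 10->6, 11->7, 19->10, 3->3
rank(y): 9->3, 14->5, 19->10, 16->7, 3->1, 5->2, 10->4, 20->11, 15->6, 18->9, 17->8
Step 2: d_i = R_x(i) - R_y(i); compute d_i^2.
  (11-3)^2=64, (9-5)^2=16, (5-10)^2=25, (8-7)^2=1, (2-1)^2=1, (1-2)^2=1, (4-4)^2=0, (6-11)^2=25, (7-6)^2=1, (10-9)^2=1, (3-8)^2=25
sum(d^2) = 160.
Step 3: rho = 1 - 6*160 / (11*(11^2 - 1)) = 1 - 960/1320 = 0.272727.
Step 4: Under H0, t = rho * sqrt((n-2)/(1-rho^2)) = 0.8504 ~ t(9).
Step 5: Two-sided p-value from the t-distribution with 9 df = 0.417141.
Step 6: alpha = 0.05. fail to reject H0.

rho = 0.2727, p = 0.417141, fail to reject H0 at alpha = 0.05.


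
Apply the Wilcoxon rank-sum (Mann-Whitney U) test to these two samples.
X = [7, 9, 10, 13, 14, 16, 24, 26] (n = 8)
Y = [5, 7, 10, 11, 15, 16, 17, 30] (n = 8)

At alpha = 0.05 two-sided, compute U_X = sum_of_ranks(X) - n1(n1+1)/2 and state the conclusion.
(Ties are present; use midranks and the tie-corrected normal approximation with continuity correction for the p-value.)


Step 1: Combine and sort all 16 observations; assign midranks.
sorted (value, group): (5,Y), (7,X), (7,Y), (9,X), (10,X), (10,Y), (11,Y), (13,X), (14,X), (15,Y), (16,X), (16,Y), (17,Y), (24,X), (26,X), (30,Y)
ranks: 5->1, 7->2.5, 7->2.5, 9->4, 10->5.5, 10->5.5, 11->7, 13->8, 14->9, 15->10, 16->11.5, 16->11.5, 17->13, 24->14, 26->15, 30->16
Step 2: Rank sum for X: R1 = 2.5 + 4 + 5.5 + 8 + 9 + 11.5 + 14 + 15 = 69.5.
Step 3: U_X = R1 - n1(n1+1)/2 = 69.5 - 8*9/2 = 69.5 - 36 = 33.5.
       U_Y = n1*n2 - U_X = 64 - 33.5 = 30.5.
Step 4: Ties are present, so use the tie-corrected normal approximation (with continuity correction) for the p-value.
Step 5: p-value = 0.916175; compare to alpha = 0.05. fail to reject H0.

U_X = 33.5, p = 0.916175, fail to reject H0 at alpha = 0.05.


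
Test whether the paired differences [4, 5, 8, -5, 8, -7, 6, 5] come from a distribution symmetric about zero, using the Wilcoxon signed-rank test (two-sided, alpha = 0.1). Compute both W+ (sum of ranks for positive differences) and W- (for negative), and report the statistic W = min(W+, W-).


Step 1: Drop any zero differences (none here) and take |d_i|.
|d| = [4, 5, 8, 5, 8, 7, 6, 5]
Step 2: Midrank |d_i| (ties get averaged ranks).
ranks: |4|->1, |5|->3, |8|->7.5, |5|->3, |8|->7.5, |7|->6, |6|->5, |5|->3
Step 3: Attach original signs; sum ranks with positive sign and with negative sign.
W+ = 1 + 3 + 7.5 + 7.5 + 5 + 3 = 27
W- = 3 + 6 = 9
(Check: W+ + W- = 36 should equal n(n+1)/2 = 36.)
Step 4: Test statistic W = min(W+, W-) = 9.
Step 5: Ties in |d|, so use the tie-corrected normal approximation.
        E[W] = n(n+1)/4 = 8*9/4 = 18.
        Tie groups: |d|=5 (t=3), |d|=8 (t=2); sum(t^3 - t) = 30.
        Var[W] = n(n+1)(2n+1)/24 - sum(t^3-t)/48 = 1224/24 - 30/48 = 50.375.
        z = (W - E[W]) / sqrt(Var[W]) = (9 - 18) / 7.0975 = -1.2680.
        Two-sided p = 2*Phi(z) = 0.204782.
Step 6: alpha = 0.1. fail to reject H0.

W+ = 27, W- = 9, W = min = 9, p = 0.204782, fail to reject H0.
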